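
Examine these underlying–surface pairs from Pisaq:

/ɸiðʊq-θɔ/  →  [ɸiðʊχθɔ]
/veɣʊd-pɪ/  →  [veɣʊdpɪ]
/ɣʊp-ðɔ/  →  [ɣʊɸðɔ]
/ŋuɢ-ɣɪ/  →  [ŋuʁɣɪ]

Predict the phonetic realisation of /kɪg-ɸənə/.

The data show regressive manner assimilation: /q/ → [χ] before /θ/; /p/ → [ɸ] before /ð/; /ɢ/ → [ʁ] before /ɣ/. In each pair only manner changes, matching the following consonant, while place and voice stay constant.
Nothing changes in [veɣʊdpɪ]: there the adjacent consonants already agree in manner (/d/ and /p/ are both stops), so this form is consistent with the same rule.
/g/ is a voiced velar stop. The following trigger /ɸ/ is a fricative, so /g/ must become a fricative as well.
A voiced velar fricative is [ɣ], so the surface segment is [ɣ].

[kɪɣɸənə]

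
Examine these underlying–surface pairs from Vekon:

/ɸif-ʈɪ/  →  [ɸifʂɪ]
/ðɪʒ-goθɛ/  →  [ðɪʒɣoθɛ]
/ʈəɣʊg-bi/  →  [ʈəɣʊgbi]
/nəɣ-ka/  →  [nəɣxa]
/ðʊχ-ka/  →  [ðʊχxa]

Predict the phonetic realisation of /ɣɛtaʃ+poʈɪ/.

The data show progressive manner assimilation: /ʈ/ → [ʂ] after /f/; /g/ → [ɣ] after /ʒ/; /k/ → [x] after /ɣ/; /k/ → [x] after /χ/. In each pair only manner changes, matching the preceding consonant, while place and voice stay constant.
No alternation appears in [ʈəɣʊgbi]: there the adjacent consonants already agree in manner (/b/ and /g/ are both stops), so this form is consistent with the same rule.
The rule targets /p/ (voiceless bilabial stop), which sits after the trigger /ʃ/ (fricative).
Changing only its manner to fricative gives [ɸ] — the voiceless bilabial fricative.

[ɣɛtaʃɸoʈɪ]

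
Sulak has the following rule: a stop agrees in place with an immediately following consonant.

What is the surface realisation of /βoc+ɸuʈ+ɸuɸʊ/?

The rule targets /c/ (voiceless palatal stop), which sits before the trigger /ɸ/ (bilabial).
A voiceless bilabial stop is [p], so the surface segment is [p].
At the second juncture, /ʈ/ likewise becomes [p] adjacent to /ɸ/.

[βopɸupɸuɸʊ]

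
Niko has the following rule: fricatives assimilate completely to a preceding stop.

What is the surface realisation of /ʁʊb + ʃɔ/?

/ʃ/ is the segment targeted by the rule; it sits immediately after /b/, so it assimilates completely and surfaces as [b].

[ʁʊbbɔ]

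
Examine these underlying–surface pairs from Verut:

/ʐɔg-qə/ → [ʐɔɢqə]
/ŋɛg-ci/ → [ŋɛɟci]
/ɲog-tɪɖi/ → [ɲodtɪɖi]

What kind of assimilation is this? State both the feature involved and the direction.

regressive place assimilation

Underlying /g/ is realised as [ɢ] next to /q/; /q/ itself does not change.
The change velar → uvular matches the place of the following /q/, identifying this as place assimilation.
Manner and voice are unchanged, so the assimilation is partial, not total.
Checking the remaining alternations: /g/ → [ɟ] before /c/ (velar → palatal, matching palatal); /g/ → [d] before /t/ (velar → alveolar, matching alveolar) — only place changes, and always toward the following segment.
The trigger is the following segment, so the direction is regressive (anticipatory).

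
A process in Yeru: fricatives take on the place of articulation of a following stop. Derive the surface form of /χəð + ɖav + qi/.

The rule targets /ð/ (voiced dental fricative), which sits before the trigger /ɖ/ (retroflex).
The voiced retroflex fricative is [ʐ], so /ð/ → [ʐ].
At the second juncture, /v/ likewise becomes [ʁ] adjacent to /q/.

[χəʐɖaʁqi]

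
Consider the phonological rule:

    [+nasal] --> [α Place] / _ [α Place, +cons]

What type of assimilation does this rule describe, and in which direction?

The shared variable α links the value of the place features (abbreviated [Place]) on the target to the same value on the neighbouring segment, so place is the feature that assimilates.
Since the environment is written after the underscore, the trigger follows the target; the direction is regressive.

regressive place assimilation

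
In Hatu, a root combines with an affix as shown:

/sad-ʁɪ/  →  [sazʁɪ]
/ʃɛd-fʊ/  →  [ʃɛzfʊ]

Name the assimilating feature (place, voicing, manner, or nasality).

manner

Comparing underlying and surface forms, /d/ → [z] is the alternation; the neighbouring /ʁ/ is constant.
/d/ is a stop while /ʁ/ is a fricative; the output [z] is a fricative, matching the trigger — so the feature that spreads is manner.
The same holds elsewhere in the data: /d/ → [z] before /f/ (stop → fricative, matching a fricative) — only manner changes, and always toward the following segment.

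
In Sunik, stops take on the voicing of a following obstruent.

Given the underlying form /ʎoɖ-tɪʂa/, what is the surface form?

/ɖ/ is a voiced retroflex stop. The following trigger /t/ is voiceless, so /ɖ/ must become voiceless as well.
The voiceless retroflex stop is [ʈ], so /ɖ/ → [ʈ].

[ʎoʈtɪʂa]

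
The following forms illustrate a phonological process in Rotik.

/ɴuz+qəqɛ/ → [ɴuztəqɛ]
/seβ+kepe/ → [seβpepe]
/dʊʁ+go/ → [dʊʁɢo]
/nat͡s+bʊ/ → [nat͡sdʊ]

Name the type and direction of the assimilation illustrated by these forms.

Comparing underlying and surface forms, /q/ → [t] is the alternation; the neighbouring /z/ is constant.
The change uvular → alveolar matches the place of the preceding /z/, identifying this as place assimilation.
Manner and voice are unchanged, so the assimilation is partial, not total.
Checking the remaining alternations: /k/ → [p] after /β/ (velar → bilabial, matching bilabial); /g/ → [ɢ] after /ʁ/ (velar → uvular, matching uvular); /b/ → [d] after /t͡s/ (bilabial → alveolar, matching alveolar) — only place changes, and always toward the preceding segment.
Since the segment that changes follows the conditioning segment, the assimilation is progressive.

progressive place assimilation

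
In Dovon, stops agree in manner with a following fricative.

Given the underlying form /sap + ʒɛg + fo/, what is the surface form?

/p/ is a voiceless bilabial stop. The following trigger /ʒ/ is a fricative, so /p/ must become a fricative as well.
A voiceless bilabial fricative is [ɸ], so the surface segment is [ɸ].
The same rule applies at the second boundary: /g/ → [ɣ] next to /f/.

[saɸʒɛɣfo]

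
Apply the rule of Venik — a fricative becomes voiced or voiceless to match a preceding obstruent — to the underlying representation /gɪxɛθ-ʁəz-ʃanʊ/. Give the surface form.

/ʁ/ is a voiced uvular fricative. The preceding trigger /θ/ is voiceless, so /ʁ/ must become voiceless as well.
The voiceless uvular fricative is [χ], so /ʁ/ → [χ].
The same rule applies at the second boundary: /ʃ/ → [ʒ] next to /z/.

[gɪxɛθχəzʒanʊ]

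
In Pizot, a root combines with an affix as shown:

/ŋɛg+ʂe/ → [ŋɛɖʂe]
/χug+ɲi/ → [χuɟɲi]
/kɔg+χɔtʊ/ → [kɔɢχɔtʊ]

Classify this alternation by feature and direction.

regressive place assimilation

Comparing underlying and surface forms, /g/ → [ɖ] is the alternation; the neighbouring /ʂ/ is constant.
/g/ is velar while /ʂ/ is retroflex; the output [ɖ] is retroflex, matching the trigger — so the feature that spreads is place.
Manner and voice are unchanged, so the assimilation is partial, not total.
The same holds elsewhere in the data: /g/ → [ɟ] before /ɲ/ (velar → palatal, matching palatal); /g/ → [ɢ] before /χ/ (velar → uvular, matching uvular) — only place changes, and always toward the following segment.
The trigger is the following segment, so the direction is regressive (anticipatory).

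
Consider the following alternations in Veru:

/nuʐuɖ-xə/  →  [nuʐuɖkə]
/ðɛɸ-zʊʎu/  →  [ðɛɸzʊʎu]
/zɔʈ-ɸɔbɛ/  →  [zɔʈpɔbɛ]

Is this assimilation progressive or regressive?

Underlying /x/ is realised as [k] next to /ɖ/; /ɖ/ itself does not change.
/x/ is a fricative while /ɖ/ is a stop; the output [k] is a stop, matching the trigger — so the feature that spreads is manner.
Checking the remaining alternation: /ɸ/ → [p] after /ʈ/ (fricative → stop, matching a stop) — only manner changes, and always toward the preceding segment.
Nothing changes in [ðɛɸzʊʎu]: there the adjacent consonants already agree in manner (/z/ and /ɸ/ are both fricatives), so this form is consistent with the same rule.
The trigger is the preceding segment, so the direction is progressive (perseverative).

progressive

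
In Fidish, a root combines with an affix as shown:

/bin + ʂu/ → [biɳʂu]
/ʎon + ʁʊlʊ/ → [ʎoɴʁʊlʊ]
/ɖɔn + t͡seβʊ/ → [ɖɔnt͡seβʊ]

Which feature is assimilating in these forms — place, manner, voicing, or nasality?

place

The segment that alternates is /n/, which surfaces as [ɳ] when adjacent to /ʂ/.
/n/ is alveolar while /ʂ/ is retroflex; the output [ɳ] is retroflex, matching the trigger — so the feature that spreads is place.
The same holds elsewhere in the data: /n/ → [ɴ] before /ʁ/ (alveolar → uvular, matching uvular) — only place changes, and always toward the following segment.
No alternation appears in [ɖɔnt͡seβʊ]: there the adjacent consonants already agree in place (/n/ and /t͡s/ are both alveolar), so this form is consistent with the same rule.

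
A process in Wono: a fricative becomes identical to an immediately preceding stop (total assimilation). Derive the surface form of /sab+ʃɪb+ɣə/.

[sabbɪbbə]

/ʃ/ is the segment targeted by the rule; it sits immediately after /b/, so it assimilates completely and surfaces as [b].
At the second juncture, /ɣ/ likewise becomes [b] adjacent to /b/.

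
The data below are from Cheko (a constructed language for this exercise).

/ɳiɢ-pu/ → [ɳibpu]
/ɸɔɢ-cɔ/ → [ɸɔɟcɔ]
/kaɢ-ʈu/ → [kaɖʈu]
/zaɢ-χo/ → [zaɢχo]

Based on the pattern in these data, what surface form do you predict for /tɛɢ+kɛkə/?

[tɛgkɛkə]

The data show regressive place assimilation: /ɢ/ → [b] before /p/; /ɢ/ → [ɟ] before /c/; /ɢ/ → [ɖ] before /ʈ/. In each pair only place changes, matching the following consonant, while manner and voice stay constant.
No alternation appears in [zaɢχo]: there the adjacent consonants already agree in place (/ɢ/ and /χ/ are both uvular), so this form is consistent with the same rule.
/ɢ/ is a voiced uvular stop. The following trigger /k/ is velar, so /ɢ/ must become velar as well.
Changing only its place to velar gives [g] — the voiced velar stop.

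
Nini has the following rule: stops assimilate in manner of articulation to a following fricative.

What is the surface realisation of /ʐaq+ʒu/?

[ʐaχʒu]

The rule targets /q/ (voiceless uvular stop), which sits before the trigger /ʒ/ (fricative).
A voiceless uvular fricative is [χ], so the surface segment is [χ].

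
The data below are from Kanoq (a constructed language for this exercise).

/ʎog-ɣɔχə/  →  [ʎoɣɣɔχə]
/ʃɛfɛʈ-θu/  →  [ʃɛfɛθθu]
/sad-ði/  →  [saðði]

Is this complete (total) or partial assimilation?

The segment that alternates is /ʈ/, which surfaces as [θ] when adjacent to /θ/.
The output [θ] is identical to the trigger /θ/ — every feature (place, manner, voicing) has been copied — so this is total assimilation.
The other forms behave the same way: /g/ → [ɣ] before /ɣ/; /d/ → [ð] before /ð/ — in each case the output is a copy of the following consonant.

total assimilation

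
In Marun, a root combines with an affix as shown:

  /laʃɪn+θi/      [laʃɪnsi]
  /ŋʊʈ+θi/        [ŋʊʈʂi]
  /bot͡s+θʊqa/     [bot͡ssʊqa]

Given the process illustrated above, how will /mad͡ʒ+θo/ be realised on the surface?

[mad͡ʒʃo]

The data show progressive place assimilation: /θ/ → [s] after /n/; /θ/ → [ʂ] after /ʈ/; /θ/ → [s] after /t͡s/. In each pair only place changes, matching the preceding consonant, while manner and voice stay constant.
/θ/ is a voiceless dental fricative. The preceding trigger /d͡ʒ/ is postalveolar, so /θ/ must become postalveolar as well.
Changing only its place to postalveolar gives [ʃ] — the voiceless postalveolar fricative.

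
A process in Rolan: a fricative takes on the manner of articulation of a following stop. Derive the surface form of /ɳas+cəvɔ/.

/s/ is a voiceless alveolar fricative. The following trigger /c/ is a stop, so /s/ must become a stop as well.
Changing only its manner to stop gives [t] — the voiceless alveolar stop.

[ɳatcəvɔ]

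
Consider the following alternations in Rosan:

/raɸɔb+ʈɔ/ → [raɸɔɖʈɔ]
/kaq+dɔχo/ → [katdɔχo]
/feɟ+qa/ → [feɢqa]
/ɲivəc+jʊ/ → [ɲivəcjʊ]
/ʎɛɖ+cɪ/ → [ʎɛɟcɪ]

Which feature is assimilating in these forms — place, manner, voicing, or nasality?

place

Underlying /b/ is realised as [ɖ] next to /ʈ/; /ʈ/ itself does not change.
/b/ is bilabial while /ʈ/ is retroflex; the output [ɖ] is retroflex, matching the trigger — so the feature that spreads is place.
The other alternating forms pattern the same way: /q/ → [t] before /d/ (uvular → alveolar, matching alveolar); /ɟ/ → [ɢ] before /q/ (palatal → uvular, matching uvular); /ɖ/ → [ɟ] before /c/ (retroflex → palatal, matching palatal) — only place changes, and always toward the following segment.
Nothing changes in [ɲivəcjʊ]: there the adjacent consonants already agree in place (/c/ and /j/ are both palatal), so this form is consistent with the same rule.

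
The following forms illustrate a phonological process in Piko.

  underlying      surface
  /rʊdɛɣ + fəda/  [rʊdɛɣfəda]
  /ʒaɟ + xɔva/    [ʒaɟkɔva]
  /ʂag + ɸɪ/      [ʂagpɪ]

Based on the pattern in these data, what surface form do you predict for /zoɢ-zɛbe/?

The data show progressive manner assimilation: /x/ → [k] after /ɟ/; /ɸ/ → [p] after /g/. In each pair only manner changes, matching the preceding consonant, while place and voice stay constant.
Nothing changes in [rʊdɛɣfəda]: there the adjacent consonants already agree in manner (/f/ and /ɣ/ are both fricatives), so this form is consistent with the same rule.
The rule targets /z/ (voiced alveolar fricative), which sits after the trigger /ɢ/ (stop).
A voiced alveolar stop is [d], so the surface segment is [d].

[zoɢdɛbe]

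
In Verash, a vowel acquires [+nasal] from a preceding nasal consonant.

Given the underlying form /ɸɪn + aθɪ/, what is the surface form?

[ɸɪnãθɪ]

The vowel /a/ is adjacent to the preceding nasal /n/, so it acquires [+nasal] and surfaces as [ã].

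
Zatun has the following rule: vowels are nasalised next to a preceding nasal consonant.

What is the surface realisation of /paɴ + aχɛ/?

The vowel /a/ is adjacent to the preceding nasal /ɴ/, so it acquires [+nasal] and surfaces as [ã].

[paɴãχɛ]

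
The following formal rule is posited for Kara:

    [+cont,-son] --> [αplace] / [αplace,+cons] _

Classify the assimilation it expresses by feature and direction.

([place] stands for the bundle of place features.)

The rule copies the place features (abbreviated [place]) from the environment onto the target, so the assimilating feature is place.
The conditioning segment sits to the left of the focus bar, meaning the trigger precedes the segment that changes — progressive assimilation.

progressive place assimilation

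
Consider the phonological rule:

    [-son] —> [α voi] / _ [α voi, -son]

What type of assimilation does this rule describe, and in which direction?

regressive voicing assimilation

The rule copies [voi] from the environment onto the target, so the assimilating feature is voicing.
Since the environment is written after the underscore, the trigger follows the target; the direction is regressive.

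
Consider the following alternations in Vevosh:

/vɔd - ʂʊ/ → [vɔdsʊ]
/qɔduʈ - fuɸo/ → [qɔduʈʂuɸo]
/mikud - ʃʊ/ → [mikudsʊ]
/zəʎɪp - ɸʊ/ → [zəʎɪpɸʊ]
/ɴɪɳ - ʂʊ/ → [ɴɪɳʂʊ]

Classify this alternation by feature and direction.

progressive place assimilation

The segment that alternates is /ʂ/, which surfaces as [s] when adjacent to /d/.
/ʂ/ is retroflex while /d/ is alveolar; the output [s] is alveolar, matching the trigger — so the feature that spreads is place.
Manner and voice are unchanged, so the assimilation is partial, not total.
Checking the remaining alternations: /f/ → [ʂ] after /ʈ/ (labiodental → retroflex, matching retroflex); /ʃ/ → [s] after /d/ (postalveolar → alveolar, matching alveolar) — only place changes, and always toward the preceding segment.
No alternation appears in [zəʎɪpɸʊ], [ɴɪɳʂʊ]: there the adjacent consonants already agree in place (/ɸ/ and /p/ are both bilabial; /ʂ/ and /ɳ/ are both retroflex), so these forms are consistent with the same rule.
Since the segment that changes follows the conditioning segment, the assimilation is progressive.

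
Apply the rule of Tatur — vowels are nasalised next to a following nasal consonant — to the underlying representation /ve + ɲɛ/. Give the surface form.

The vowel /e/ is adjacent to the following nasal /ɲ/, so it acquires [+nasal] and surfaces as [ẽ].

[vẽɲɛ]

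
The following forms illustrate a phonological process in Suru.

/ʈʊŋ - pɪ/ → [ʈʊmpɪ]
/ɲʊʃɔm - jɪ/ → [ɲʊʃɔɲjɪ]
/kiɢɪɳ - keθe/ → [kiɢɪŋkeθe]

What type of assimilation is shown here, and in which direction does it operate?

regressive place assimilation

Underlying /ŋ/ is realised as [m] next to /p/; /p/ itself does not change.
/ŋ/ is velar while /p/ is bilabial; the output [m] is bilabial, matching the trigger — so the feature that spreads is place.
Manner and voice are unchanged, so the assimilation is partial, not total.
The other alternating forms pattern the same way: /m/ → [ɲ] before /j/ (bilabial → palatal, matching palatal); /ɳ/ → [ŋ] before /k/ (retroflex → velar, matching velar) — only place changes, and always toward the following segment.
The trigger is the following segment, so the direction is regressive (anticipatory).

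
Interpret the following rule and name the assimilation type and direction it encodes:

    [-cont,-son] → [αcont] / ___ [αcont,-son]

The shared variable α links the value of [cont] on the target to that of the neighbouring obstruent. [cont] distinguishes stops from fricatives — a manner-of-articulation feature — so this is manner assimilation.
The conditioning segment sits to the right of the focus bar, meaning the trigger follows the segment that changes — regressive assimilation.

regressive manner assimilation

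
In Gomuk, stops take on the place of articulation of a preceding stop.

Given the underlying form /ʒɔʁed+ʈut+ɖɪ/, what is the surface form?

The rule targets /ʈ/ (voiceless retroflex stop), which sits after the trigger /d/ (alveolar).
Changing only its place to alveolar gives [t] — the voiceless alveolar stop.
The same rule applies at the second boundary: /ɖ/ → [d] next to /t/.

[ʒɔʁedtutdɪ]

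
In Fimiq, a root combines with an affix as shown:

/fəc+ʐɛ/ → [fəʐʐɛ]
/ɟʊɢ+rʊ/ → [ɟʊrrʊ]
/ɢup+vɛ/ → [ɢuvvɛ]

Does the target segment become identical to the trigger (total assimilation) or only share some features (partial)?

total assimilation

Comparing underlying and surface forms, /c/ → [ʐ] is the alternation; the neighbouring /ʐ/ is constant.
The output [ʐ] is identical to the trigger /ʐ/ — every feature (place, manner, voicing) has been copied — so this is total assimilation.
The other forms behave the same way: /ɢ/ → [r] before /r/; /p/ → [v] before /v/ — in each case the output is a copy of the following consonant.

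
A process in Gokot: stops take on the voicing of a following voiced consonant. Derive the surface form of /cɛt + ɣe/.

[cɛdɣe]

/t/ is a voiceless alveolar stop. The following trigger /ɣ/ is voiced, so /t/ must become voiced as well.
A voiced alveolar stop is [d], so the surface segment is [d].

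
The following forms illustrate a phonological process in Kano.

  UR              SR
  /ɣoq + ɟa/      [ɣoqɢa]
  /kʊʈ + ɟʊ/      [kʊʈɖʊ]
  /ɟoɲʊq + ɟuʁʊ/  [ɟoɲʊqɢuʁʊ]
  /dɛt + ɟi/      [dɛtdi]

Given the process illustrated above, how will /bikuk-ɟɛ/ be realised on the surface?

The data show progressive place assimilation: /ɟ/ → [ɢ] after /q/; /ɟ/ → [ɖ] after /ʈ/; /ɟ/ → [d] after /t/. In each pair only place changes, matching the preceding consonant, while manner and voice stay constant.
The rule targets /ɟ/ (voiced palatal stop), which sits after the trigger /k/ (velar).
The voiced velar stop is [g], so /ɟ/ → [g].

[bikukgɛ]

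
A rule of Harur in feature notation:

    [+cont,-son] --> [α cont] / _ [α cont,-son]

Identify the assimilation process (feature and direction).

The shared variable α links the value of [cont] on the target to that of the neighbouring obstruent. [cont] distinguishes stops from fricatives — a manner-of-articulation feature — so this is manner assimilation.
Since the environment is written after the underscore, the trigger follows the target; the direction is regressive.

regressive manner assimilation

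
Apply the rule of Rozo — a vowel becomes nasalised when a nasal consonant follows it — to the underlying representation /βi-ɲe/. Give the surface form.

The vowel /i/ is adjacent to the following nasal /ɲ/, so it acquires [+nasal] and surfaces as [ĩ].

[βĩɲe]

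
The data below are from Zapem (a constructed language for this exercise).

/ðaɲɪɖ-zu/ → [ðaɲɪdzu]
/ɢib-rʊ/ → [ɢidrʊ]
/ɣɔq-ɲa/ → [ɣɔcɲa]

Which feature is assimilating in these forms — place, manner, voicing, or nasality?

place

Underlying /ɖ/ is realised as [d] next to /z/; /z/ itself does not change.
/ɖ/ is retroflex while /z/ is alveolar; the output [d] is alveolar, matching the trigger — so the feature that spreads is place.
The same holds elsewhere in the data: /b/ → [d] before /r/ (bilabial → alveolar, matching alveolar); /q/ → [c] before /ɲ/ (uvular → palatal, matching palatal) — only place changes, and always toward the following segment.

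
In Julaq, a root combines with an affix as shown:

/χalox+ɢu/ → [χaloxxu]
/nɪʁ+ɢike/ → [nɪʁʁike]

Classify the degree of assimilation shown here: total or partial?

Comparing underlying and surface forms, /ɢ/ → [x] is the alternation; the neighbouring /x/ is constant.
The output [x] is identical to the trigger /x/ — every feature (place, manner, voicing) has been copied — so this is total assimilation.
The other form behaves the same way: /ɢ/ → [ʁ] after /ʁ/ — in each case the output is a copy of the preceding consonant.

total assimilation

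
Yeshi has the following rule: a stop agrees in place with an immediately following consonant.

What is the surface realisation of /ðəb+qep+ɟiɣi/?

[ðəɢqecɟiɣi]

The rule targets /b/ (voiced bilabial stop), which sits before the trigger /q/ (uvular).
Changing only its place to uvular gives [ɢ] — the voiced uvular stop.
At the second juncture, /p/ likewise becomes [c] adjacent to /ɟ/.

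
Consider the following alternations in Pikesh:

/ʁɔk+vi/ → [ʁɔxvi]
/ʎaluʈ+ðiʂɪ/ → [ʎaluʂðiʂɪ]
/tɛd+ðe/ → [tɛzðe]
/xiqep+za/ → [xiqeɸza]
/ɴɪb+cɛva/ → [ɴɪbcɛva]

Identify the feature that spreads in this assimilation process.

manner

Underlying /k/ is realised as [x] next to /v/; /v/ itself does not change.
The change stop → fricative matches the manner of the following /v/, identifying this as manner assimilation.
Checking the remaining alternations: /ʈ/ → [ʂ] before /ð/ (stop → fricative, matching a fricative); /d/ → [z] before /ð/ (stop → fricative, matching a fricative); /p/ → [ɸ] before /z/ (stop → fricative, matching a fricative) — only manner changes, and always toward the following segment.
No alternation appears in [ɴɪbcɛva]: there the adjacent consonants already agree in manner (/b/ and /c/ are both stops), so this form is consistent with the same rule.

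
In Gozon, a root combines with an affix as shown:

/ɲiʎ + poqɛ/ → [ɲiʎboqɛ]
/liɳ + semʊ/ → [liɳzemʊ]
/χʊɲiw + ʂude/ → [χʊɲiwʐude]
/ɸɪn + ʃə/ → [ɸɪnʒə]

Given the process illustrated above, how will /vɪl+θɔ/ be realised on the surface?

[vɪlðɔ]

The data show progressive voicing assimilation: /p/ → [b] after /ʎ/; /s/ → [z] after /ɳ/; /ʂ/ → [ʐ] after /w/; /ʃ/ → [ʒ] after /n/. In each pair only voicing changes, matching the preceding consonant, while place and manner stay constant.
/θ/ is a voiceless dental fricative. The preceding trigger /l/ is voiced, so /θ/ must become voiced as well.
The voiced dental fricative is [ð], so /θ/ → [ð].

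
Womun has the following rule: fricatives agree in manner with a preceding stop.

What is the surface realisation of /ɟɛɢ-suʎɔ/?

[ɟɛɢtuʎɔ]

/s/ is a voiceless alveolar fricative. The preceding trigger /ɢ/ is a stop, so /s/ must become a stop as well.
The voiceless alveolar stop is [t], so /s/ → [t].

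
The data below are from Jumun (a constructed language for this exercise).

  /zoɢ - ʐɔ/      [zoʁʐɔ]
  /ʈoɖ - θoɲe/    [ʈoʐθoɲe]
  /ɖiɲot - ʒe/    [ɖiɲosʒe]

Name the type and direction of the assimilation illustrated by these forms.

regressive manner assimilation

Underlying /ɢ/ is realised as [ʁ] next to /ʐ/; /ʐ/ itself does not change.
/ɢ/ is a stop while /ʐ/ is a fricative; the output [ʁ] is a fricative, matching the trigger — so the feature that spreads is manner.
Place and voice are unchanged, so the assimilation is partial, not total.
Checking the remaining alternations: /ɖ/ → [ʐ] before /θ/ (stop → fricative, matching a fricative); /t/ → [s] before /ʒ/ (stop → fricative, matching a fricative) — only manner changes, and always toward the following segment.
Since the segment that changes precedes the conditioning segment, the assimilation is regressive.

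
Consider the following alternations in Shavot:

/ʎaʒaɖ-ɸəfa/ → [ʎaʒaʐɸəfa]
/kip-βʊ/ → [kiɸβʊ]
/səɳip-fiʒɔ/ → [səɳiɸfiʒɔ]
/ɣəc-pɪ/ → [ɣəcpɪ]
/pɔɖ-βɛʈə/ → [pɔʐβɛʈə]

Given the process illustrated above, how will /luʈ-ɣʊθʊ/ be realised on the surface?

The data show regressive manner assimilation: /ɖ/ → [ʐ] before /ɸ/; /p/ → [ɸ] before /β/; /p/ → [ɸ] before /f/; /ɖ/ → [ʐ] before /β/. In each pair only manner changes, matching the following consonant, while place and voice stay constant.
No alternation appears in [ɣəcpɪ]: there the adjacent consonants already agree in manner (/c/ and /p/ are both stops), so this form is consistent with the same rule.
The rule targets /ʈ/ (voiceless retroflex stop), which sits before the trigger /ɣ/ (fricative).
Changing only its manner to fricative gives [ʂ] — the voiceless retroflex fricative.

[luʂɣʊθʊ]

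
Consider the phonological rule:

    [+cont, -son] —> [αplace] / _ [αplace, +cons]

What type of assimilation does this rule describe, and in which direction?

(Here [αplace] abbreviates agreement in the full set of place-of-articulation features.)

regressive place assimilation

The rule copies the place features (abbreviated [place]) from the environment onto the target, so the assimilating feature is place.
The conditioning segment sits to the right of the focus bar, meaning the trigger follows the segment that changes — regressive assimilation.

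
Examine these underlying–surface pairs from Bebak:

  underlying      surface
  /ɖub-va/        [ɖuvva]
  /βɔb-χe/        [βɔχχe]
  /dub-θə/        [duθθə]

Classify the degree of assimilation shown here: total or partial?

Underlying /b/ is realised as [v] next to /v/; /v/ itself does not change.
The output [v] is identical to the trigger /v/ — every feature (place, manner, voicing) has been copied — so this is total assimilation.
The remaining alternations confirm this: /b/ → [χ] before /χ/; /b/ → [θ] before /θ/ — in each case the output is a copy of the following consonant.

total assimilation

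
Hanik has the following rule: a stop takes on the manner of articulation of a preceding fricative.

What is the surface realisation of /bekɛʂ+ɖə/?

[bekɛʂʐə]

/ɖ/ is a voiced retroflex stop. The preceding trigger /ʂ/ is a fricative, so /ɖ/ must become a fricative as well.
The voiced retroflex fricative is [ʐ], so /ɖ/ → [ʐ].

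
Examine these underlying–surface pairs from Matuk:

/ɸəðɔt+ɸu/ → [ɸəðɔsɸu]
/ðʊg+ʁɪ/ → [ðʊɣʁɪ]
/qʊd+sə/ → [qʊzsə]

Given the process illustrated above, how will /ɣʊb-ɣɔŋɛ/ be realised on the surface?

The data show regressive manner assimilation: /t/ → [s] before /ɸ/; /g/ → [ɣ] before /ʁ/; /d/ → [z] before /s/. In each pair only manner changes, matching the following consonant, while place and voice stay constant.
The rule targets /b/ (voiced bilabial stop), which sits before the trigger /ɣ/ (fricative).
A voiced bilabial fricative is [β], so the surface segment is [β].

[ɣʊβɣɔŋɛ]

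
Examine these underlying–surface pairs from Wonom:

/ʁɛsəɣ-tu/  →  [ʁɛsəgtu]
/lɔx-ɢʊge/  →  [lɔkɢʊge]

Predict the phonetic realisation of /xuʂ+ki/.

The data show regressive manner assimilation: /ɣ/ → [g] before /t/; /x/ → [k] before /ɢ/. In each pair only manner changes, matching the following consonant, while place and voice stay constant.
The rule targets /ʂ/ (voiceless retroflex fricative), which sits before the trigger /k/ (stop).
Changing only its manner to stop gives [ʈ] — the voiceless retroflex stop.

[xuʈki]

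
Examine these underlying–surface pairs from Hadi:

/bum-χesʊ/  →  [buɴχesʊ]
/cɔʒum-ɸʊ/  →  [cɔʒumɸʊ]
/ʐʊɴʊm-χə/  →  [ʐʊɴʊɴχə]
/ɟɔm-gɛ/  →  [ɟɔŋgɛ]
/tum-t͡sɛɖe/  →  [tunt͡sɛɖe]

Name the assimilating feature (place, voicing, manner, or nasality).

Underlying /m/ is realised as [ɴ] next to /χ/; /χ/ itself does not change.
/m/ is bilabial while /χ/ is uvular; the output [ɴ] is uvular, matching the trigger — so the feature that spreads is place.
The same holds elsewhere in the data: /m/ → [ŋ] before /g/ (bilabial → velar, matching velar); /m/ → [n] before /t͡s/ (bilabial → alveolar, matching alveolar) — only place changes, and always toward the following segment.
No alternation appears in [cɔʒumɸʊ]: there the adjacent consonants already agree in place (/m/ and /ɸ/ are both bilabial), so this form is consistent with the same rule.

place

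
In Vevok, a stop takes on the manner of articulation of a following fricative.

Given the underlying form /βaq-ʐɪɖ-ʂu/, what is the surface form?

The rule targets /q/ (voiceless uvular stop), which sits before the trigger /ʐ/ (fricative).
A voiceless uvular fricative is [χ], so the surface segment is [χ].
At the second juncture, /ɖ/ likewise becomes [ʐ] adjacent to /ʂ/.

[βaχʐɪʐʂu]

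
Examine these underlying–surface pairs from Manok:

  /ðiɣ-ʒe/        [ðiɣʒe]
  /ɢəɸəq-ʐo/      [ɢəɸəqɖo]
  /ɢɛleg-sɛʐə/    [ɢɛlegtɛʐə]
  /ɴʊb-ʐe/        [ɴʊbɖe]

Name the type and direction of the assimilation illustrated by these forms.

progressive manner assimilation

Comparing underlying and surface forms, /ʐ/ → [ɖ] is the alternation; the neighbouring /q/ is constant.
/ʐ/ is a fricative while /q/ is a stop; the output [ɖ] is a stop, matching the trigger — so the feature that spreads is manner.
Place and voice are unchanged, so the assimilation is partial, not total.
The other alternating forms pattern the same way: /s/ → [t] after /g/ (fricative → stop, matching a stop); /ʐ/ → [ɖ] after /b/ (fricative → stop, matching a stop) — only manner changes, and always toward the preceding segment.
No alternation appears in [ðiɣʒe]: there the adjacent consonants already agree in manner (/ʒ/ and /ɣ/ are both fricatives), so this form is consistent with the same rule.
The trigger is the preceding segment, so the direction is progressive (perseverative).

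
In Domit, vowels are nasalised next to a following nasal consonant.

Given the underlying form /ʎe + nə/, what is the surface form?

[ʎẽnə]

The vowel /e/ is adjacent to the following nasal /n/, so it acquires [+nasal] and surfaces as [ẽ].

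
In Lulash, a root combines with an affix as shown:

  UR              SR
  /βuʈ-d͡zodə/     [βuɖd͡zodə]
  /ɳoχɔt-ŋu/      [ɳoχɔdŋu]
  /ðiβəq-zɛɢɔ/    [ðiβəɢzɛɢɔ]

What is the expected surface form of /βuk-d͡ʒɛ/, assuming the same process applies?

The data show regressive voicing assimilation: /ʈ/ → [ɖ] before /d͡z/; /t/ → [d] before /ŋ/; /q/ → [ɢ] before /z/. In each pair only voicing changes, matching the following consonant, while place and manner stay constant.
/k/ is a voiceless velar stop. The following trigger /d͡ʒ/ is voiced, so /k/ must become voiced as well.
A voiced velar stop is [g], so the surface segment is [g].

[βugd͡ʒɛ]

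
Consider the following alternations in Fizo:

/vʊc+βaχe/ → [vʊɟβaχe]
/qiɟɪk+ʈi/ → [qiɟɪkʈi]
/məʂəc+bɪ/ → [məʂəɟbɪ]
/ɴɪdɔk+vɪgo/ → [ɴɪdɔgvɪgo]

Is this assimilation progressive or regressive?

regressive

Comparing underlying and surface forms, /c/ → [ɟ] is the alternation; the neighbouring /β/ is constant.
/c/ is voiceless while /β/ is voiced; the output [ɟ] is voiced, matching the trigger — so the feature that spreads is voicing.
Checking the remaining alternations: /c/ → [ɟ] before /b/ (voiceless → voiced, matching voiced); /k/ → [g] before /v/ (voiceless → voiced, matching voiced) — only voicing changes, and always toward the following segment.
Nothing changes in [qiɟɪkʈi]: there the adjacent consonants already agree in voicing (/k/ and /ʈ/ are both voiceless), so this form is consistent with the same rule.
Since the segment that changes precedes the conditioning segment, the assimilation is regressive.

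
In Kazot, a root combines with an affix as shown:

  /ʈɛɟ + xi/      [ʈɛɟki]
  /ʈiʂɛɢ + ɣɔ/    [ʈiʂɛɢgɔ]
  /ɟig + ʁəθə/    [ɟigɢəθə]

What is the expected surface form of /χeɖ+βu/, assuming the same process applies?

The data show progressive manner assimilation: /x/ → [k] after /ɟ/; /ɣ/ → [g] after /ɢ/; /ʁ/ → [ɢ] after /g/. In each pair only manner changes, matching the preceding consonant, while place and voice stay constant.
/β/ is a voiced bilabial fricative. The preceding trigger /ɖ/ is a stop, so /β/ must become a stop as well.
Changing only its manner to stop gives [b] — the voiced bilabial stop.

[χeɖbu]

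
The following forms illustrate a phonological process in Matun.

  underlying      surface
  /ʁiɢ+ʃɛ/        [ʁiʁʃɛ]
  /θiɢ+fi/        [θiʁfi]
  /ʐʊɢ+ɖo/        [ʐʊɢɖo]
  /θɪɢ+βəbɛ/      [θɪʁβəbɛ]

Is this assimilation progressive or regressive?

regressive

The segment that alternates is /ɢ/, which surfaces as [ʁ] when adjacent to /ʃ/.
The change stop → fricative matches the manner of the following /ʃ/, identifying this as manner assimilation.
Checking the remaining alternations: /ɢ/ → [ʁ] before /f/ (stop → fricative, matching a fricative); /ɢ/ → [ʁ] before /β/ (stop → fricative, matching a fricative) — only manner changes, and always toward the following segment.
No alternation appears in [ʐʊɢɖo]: there the adjacent consonants already agree in manner (/ɢ/ and /ɖ/ are both stops), so this form is consistent with the same rule.
The trigger is the following segment, so the direction is regressive (anticipatory).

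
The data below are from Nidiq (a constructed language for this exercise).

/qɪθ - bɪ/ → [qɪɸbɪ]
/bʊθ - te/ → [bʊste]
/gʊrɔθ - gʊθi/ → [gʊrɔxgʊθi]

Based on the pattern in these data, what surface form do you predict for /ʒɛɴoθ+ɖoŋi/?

The data show regressive place assimilation: /θ/ → [ɸ] before /b/; /θ/ → [s] before /t/; /θ/ → [x] before /g/. In each pair only place changes, matching the following consonant, while manner and voice stay constant.
/θ/ is a voiceless dental fricative. The following trigger /ɖ/ is retroflex, so /θ/ must become retroflex as well.
The voiceless retroflex fricative is [ʂ], so /θ/ → [ʂ].

[ʒɛɴoʂɖoŋi]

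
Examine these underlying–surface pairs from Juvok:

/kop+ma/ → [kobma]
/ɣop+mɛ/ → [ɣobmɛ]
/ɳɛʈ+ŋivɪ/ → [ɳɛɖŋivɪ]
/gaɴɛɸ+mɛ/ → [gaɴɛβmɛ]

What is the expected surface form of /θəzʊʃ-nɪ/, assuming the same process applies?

The data show regressive voicing assimilation: /p/ → [b] before /m/; /ʈ/ → [ɖ] before /ŋ/; /ɸ/ → [β] before /m/. In each pair only voicing changes, matching the following consonant, while place and manner stay constant.
The rule targets /ʃ/ (voiceless postalveolar fricative), which sits before the trigger /n/ (voiced).
A voiced postalveolar fricative is [ʒ], so the surface segment is [ʒ].

[θəzʊʒnɪ]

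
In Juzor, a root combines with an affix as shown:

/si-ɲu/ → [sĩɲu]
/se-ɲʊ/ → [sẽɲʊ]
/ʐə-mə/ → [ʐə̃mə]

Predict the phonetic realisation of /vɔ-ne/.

The data show regressive nasality assimilation (vowel nasalisation): /i/ → [ĩ] before /ɲ/; /e/ → [ẽ] before /ɲ/; /ə/ → [ə̃] before /m/ — a vowel is nasalised by an immediately following nasal consonant.
The vowel /ɔ/ is adjacent to the following nasal /n/, so it acquires [+nasal] and surfaces as [ɔ̃].

[vɔ̃ne]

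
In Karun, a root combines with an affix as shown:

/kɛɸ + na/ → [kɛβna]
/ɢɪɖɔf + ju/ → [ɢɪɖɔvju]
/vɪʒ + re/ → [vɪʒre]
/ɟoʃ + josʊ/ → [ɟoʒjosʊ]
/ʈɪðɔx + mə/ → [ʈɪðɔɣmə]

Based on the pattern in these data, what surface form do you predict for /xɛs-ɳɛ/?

The data show regressive voicing assimilation: /ɸ/ → [β] before /n/; /f/ → [v] before /j/; /ʃ/ → [ʒ] before /j/; /x/ → [ɣ] before /m/. In each pair only voicing changes, matching the following consonant, while place and manner stay constant.
Nothing changes in [vɪʒre]: there the adjacent consonants already agree in voicing (/ʒ/ and /r/ are both voiced), so this form is consistent with the same rule.
/s/ is a voiceless alveolar fricative. The following trigger /ɳ/ is voiced, so /s/ must become voiced as well.
A voiced alveolar fricative is [z], so the surface segment is [z].

[xɛzɳɛ]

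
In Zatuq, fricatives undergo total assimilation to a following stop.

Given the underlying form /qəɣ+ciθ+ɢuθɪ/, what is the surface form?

[qəcciɢɢuθɪ]

/ɣ/ is the segment targeted by the rule; it sits immediately before /c/, so it assimilates completely and surfaces as [c].
The same rule applies at the second boundary: /θ/ → [ɢ] next to /ɢ/.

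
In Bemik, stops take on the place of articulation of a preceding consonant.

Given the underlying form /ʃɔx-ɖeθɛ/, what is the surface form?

[ʃɔxgeθɛ]

The rule targets /ɖ/ (voiced retroflex stop), which sits after the trigger /x/ (velar).
Changing only its place to velar gives [g] — the voiced velar stop.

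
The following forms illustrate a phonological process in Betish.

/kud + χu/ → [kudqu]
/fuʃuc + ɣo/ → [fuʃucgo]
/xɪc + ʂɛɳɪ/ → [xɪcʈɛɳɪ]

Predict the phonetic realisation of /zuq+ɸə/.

[zuqpə]

The data show progressive manner assimilation: /χ/ → [q] after /d/; /ɣ/ → [g] after /c/; /ʂ/ → [ʈ] after /c/. In each pair only manner changes, matching the preceding consonant, while place and voice stay constant.
The rule targets /ɸ/ (voiceless bilabial fricative), which sits after the trigger /q/ (stop).
Changing only its manner to stop gives [p] — the voiceless bilabial stop.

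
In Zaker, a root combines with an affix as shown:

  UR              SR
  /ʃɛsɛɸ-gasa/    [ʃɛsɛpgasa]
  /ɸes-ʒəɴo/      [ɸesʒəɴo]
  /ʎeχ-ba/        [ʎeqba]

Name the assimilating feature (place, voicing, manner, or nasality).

manner

Underlying /ɸ/ is realised as [p] next to /g/; /g/ itself does not change.
The change fricative → stop matches the manner of the following /g/, identifying this as manner assimilation.
The same holds elsewhere in the data: /χ/ → [q] before /b/ (fricative → stop, matching a stop) — only manner changes, and always toward the following segment.
No alternation appears in [ɸesʒəɴo]: there the adjacent consonants already agree in manner (/s/ and /ʒ/ are both fricatives), so this form is consistent with the same rule.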